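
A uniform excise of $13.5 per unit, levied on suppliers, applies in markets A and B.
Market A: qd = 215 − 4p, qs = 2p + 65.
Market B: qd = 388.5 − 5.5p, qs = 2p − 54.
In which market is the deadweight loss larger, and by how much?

Market B, by $12.15.

Market A: pre-tax p* = $25, q* = 115; post-tax q = 97; deadweight loss = $121.5.
Market B: pre-tax p* = $59, q* = 64; post-tax q = 44.2; deadweight loss = $133.65.
Difference: $121.5 vs $133.65 → market B is larger by $12.15.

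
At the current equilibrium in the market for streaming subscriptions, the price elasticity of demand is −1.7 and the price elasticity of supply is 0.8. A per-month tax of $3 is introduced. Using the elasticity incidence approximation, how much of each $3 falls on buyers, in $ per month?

Incidence ratio: buyers' share ≈ εs / (εs + |εd|) = 0.8 / (0.8 + 1.7) = 0.32.
So buyers bear ≈ 0.32 × $3 = $0.96; suppliers bear $2.04.

Buyers bear ≈ $0.96 per month.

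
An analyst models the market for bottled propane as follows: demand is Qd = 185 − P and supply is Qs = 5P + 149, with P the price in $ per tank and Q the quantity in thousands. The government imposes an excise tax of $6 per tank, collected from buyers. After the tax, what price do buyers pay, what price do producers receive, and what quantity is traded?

Buyers pay $11; producers receive $5; quantity = 174.

Before the tax: set 185 − P = 5P + 149 → P* = $6, Q* = 179.
With the tax collected from buyers, demand (in seller-price terms) shifts: Qd = 185 − (P + 6).
New equilibrium: buyers pay $11, producers receive $5, Q = 174. (Wedge: Pb − Ps = 6.)
The less price-elastic side of the market bears the larger share of a per-unit tax.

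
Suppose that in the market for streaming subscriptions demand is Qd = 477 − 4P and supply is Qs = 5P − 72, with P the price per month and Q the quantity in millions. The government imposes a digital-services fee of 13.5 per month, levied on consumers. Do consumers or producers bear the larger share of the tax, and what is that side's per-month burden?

Without the tax, 477 − 4P = 5P − 72 gives 9P = 549, so P* = 61 and Q* = 233.
With the tax collected from consumers, demand (in seller-price terms) shifts: Qd = 477 − 4(P + 13.5).
Solving gives Q = 203 with consumers paying 68.5 and producers receiving 55 (the 13.5 wedge).
Per-month burden: consumers 7.5, producers 6.
Consumers take the larger share because demand is less price-elastic here (demand slope 4 vs supply slope 5).
The less price-elastic side of the market bears the larger share of a per-unit tax.

Consumers bear the larger share: 7.5 per month.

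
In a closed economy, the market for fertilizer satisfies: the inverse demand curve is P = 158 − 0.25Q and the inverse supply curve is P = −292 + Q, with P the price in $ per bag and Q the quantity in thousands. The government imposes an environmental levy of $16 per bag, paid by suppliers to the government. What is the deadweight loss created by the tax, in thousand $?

Deadweight loss = $102.4 thousand.

Inverting to Q(P) form: Qd = 632 − 4P; Qs = P + 292.
Before the tax: set 632 − 4P = P + 292 → P* = $68, Q* = 360.
With the tax collected from suppliers, supply shifts: Qs = (P − 16) + 292.
New equilibrium: consumers pay $71.2, suppliers receive $55.2, Q = 347.2. (Wedge: Pb − Ps = 16.)
Quantity falls by |ΔQ| = |360 − 347.2| = 12.8.
DWL = ½ · t · |ΔQ| = ½ · 16 · 12.8 = $102.4.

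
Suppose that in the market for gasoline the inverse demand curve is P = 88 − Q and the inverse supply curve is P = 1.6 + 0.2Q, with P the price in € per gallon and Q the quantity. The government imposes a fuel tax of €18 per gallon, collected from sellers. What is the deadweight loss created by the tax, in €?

Deadweight loss = €135.

Inverting to Q(P) form: Qd = 88 − P; Qs = 5P − 8.
Without the tax, 88 − P = 5P − 8 gives 6P = 96, so P* = €16 and Q* = 72.
With the tax collected from sellers, supply shifts: Qs = 5(P − 18) − 8.
Solving gives Q = 57 with consumers paying €31 and sellers receiving €13 (the €18 wedge).
Quantity falls by |ΔQ| = |72 − 57| = 15.
DWL = ½ · t · |ΔQ| = ½ · 18 · 15 = €135.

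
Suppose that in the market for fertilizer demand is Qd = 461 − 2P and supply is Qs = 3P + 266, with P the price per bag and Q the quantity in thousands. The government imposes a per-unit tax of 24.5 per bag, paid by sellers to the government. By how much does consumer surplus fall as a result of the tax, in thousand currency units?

Consumer surplus falls by 5414.01 thousand.

Before the tax: set 461 − 2P = 3P + 266 → P* = 39, Q* = 383.
With the tax collected from sellers, supply shifts: Qs = 3(P − 24.5) + 266.
New equilibrium: buyers pay 53.7, sellers receive 29.2, Q = 353.6. (Wedge: Pb − Ps = 24.5.)
ΔCS is the trapezoid between Q = 353.6 and Q = 383 of height 14.7: ½ · (383 + 353.6) · 14.7 = 5414.01.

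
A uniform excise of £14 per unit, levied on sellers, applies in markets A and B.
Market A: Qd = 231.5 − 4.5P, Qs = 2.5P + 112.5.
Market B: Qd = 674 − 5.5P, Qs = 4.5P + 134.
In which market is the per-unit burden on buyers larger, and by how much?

Market A: pre-tax P* = £17, Q* = 155; post-tax Q = 132.5; per-unit burden on buyers = £5.
Market B: pre-tax P* = £54, Q* = 377; post-tax Q = 342.35; per-unit burden on buyers = £6.3.
Difference: £5 vs £6.3 → market B is larger by £1.3.

Market B, by £1.3.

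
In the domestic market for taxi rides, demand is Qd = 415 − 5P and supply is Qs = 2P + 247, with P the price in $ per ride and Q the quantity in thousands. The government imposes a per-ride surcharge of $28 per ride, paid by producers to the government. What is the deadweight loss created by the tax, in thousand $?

Deadweight loss = $560 thousand.

Before the tax: set 415 − 5P = 2P + 247 → P* = $24, Q* = 295.
With the tax collected from producers, supply shifts: Qs = 2(P − 28) + 247.
New equilibrium: buyers pay $32, producers receive $4, Q = 255. (Wedge: Pb − Ps = 28.)
Quantity falls by |ΔQ| = |295 − 255| = 40.
DWL = ½ · t · |ΔQ| = ½ · 28 · 40 = $560.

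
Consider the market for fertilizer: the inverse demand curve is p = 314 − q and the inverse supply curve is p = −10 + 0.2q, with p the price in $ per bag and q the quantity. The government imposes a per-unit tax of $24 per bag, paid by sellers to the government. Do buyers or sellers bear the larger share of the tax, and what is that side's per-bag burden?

Rewrite in direct form: qd = 314 − p and qs = 5p + 50.
Before the tax: set 314 − p = 5p + 50 → p* = $44, q* = 270.
With the tax collected from sellers, supply shifts: qs = 5(p − 24) + 50.
Solving gives q = 250 with buyers paying $64 and sellers receiving $40 (the $24 wedge).
Per-bag burden: buyers $20, sellers $4.
Buyers take the larger share because demand is less price-elastic here (demand slope 1 vs supply slope 5).

Buyers bear the larger share: $20 per bag.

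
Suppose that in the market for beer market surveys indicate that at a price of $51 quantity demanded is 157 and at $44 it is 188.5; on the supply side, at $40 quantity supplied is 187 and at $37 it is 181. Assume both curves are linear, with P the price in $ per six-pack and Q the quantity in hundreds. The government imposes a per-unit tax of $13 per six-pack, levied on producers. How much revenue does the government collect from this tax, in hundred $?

Demand slope: (188.5 − 157)/(44 − 51) = -4.5, so Qd = 386.5 − 4.5P.
Supply slope: (181 − 187)/(37 − 40) = 2, so Qs = 2P + 107.
Before the tax: set 386.5 − 4.5P = 2P + 107 → P* = $43, Q* = 193.
With the tax collected from producers, supply shifts: Qs = 2(P − 13) + 107.
New equilibrium: buyers pay $47, producers receive $34, Q = 175. (Wedge: Pb − Ps = 13.)
Revenue = t · Q = 13 · 175 = $2275.

Tax revenue = $2275 hundred.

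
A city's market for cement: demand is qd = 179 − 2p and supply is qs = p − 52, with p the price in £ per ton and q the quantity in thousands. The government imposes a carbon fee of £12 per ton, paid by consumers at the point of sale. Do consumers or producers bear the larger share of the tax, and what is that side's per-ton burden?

Producers bear the larger share: £8 per ton.

Without the tax, 179 − 2p = p − 52 gives 3p = 231, so p* = £77 and q* = 25.
With the tax collected from consumers, demand (in seller-price terms) shifts: qd = 179 − 2(p + 12).
Solving gives q = 17 with consumers paying £81 and producers receiving £69 (the £12 wedge).
Per-ton burden: consumers £4, producers £8.
Producers take the larger share because supply is less price-elastic here (demand slope 2 vs supply slope 1).
The less price-elastic side of the market bears the larger share of a per-unit tax.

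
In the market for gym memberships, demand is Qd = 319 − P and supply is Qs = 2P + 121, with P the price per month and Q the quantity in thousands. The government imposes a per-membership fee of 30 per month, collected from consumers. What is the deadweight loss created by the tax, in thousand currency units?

Before the tax: set 319 − P = 2P + 121 → P* = 66, Q* = 253.
With the tax collected from consumers, demand (in seller-price terms) shifts: Qd = 319 − (P + 30).
Solving gives Q = 233 with consumers paying 86 and suppliers receiving 56 (the 30 wedge).
Quantity falls by |ΔQ| = |253 − 233| = 20.
DWL = ½ · t · |ΔQ| = ½ · 30 · 20 = 300.

Deadweight loss = 300 thousand.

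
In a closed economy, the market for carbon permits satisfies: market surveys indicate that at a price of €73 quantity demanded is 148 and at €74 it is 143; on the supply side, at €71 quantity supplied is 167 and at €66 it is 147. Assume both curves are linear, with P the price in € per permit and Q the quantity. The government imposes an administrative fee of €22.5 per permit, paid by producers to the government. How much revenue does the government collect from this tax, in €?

Tax revenue = €2542.5.

Demand slope: (143 − 148)/(74 − 73) = -5, so Qd = 513 − 5P.
Supply slope: (147 − 167)/(66 − 71) = 4, so Qs = 4P − 117.
Without the tax, 513 − 5P = 4P − 117 gives 9P = 630, so P* = €70 and Q* = 163.
With the tax collected from producers, supply shifts: Qs = 4(P − 22.5) − 117.
Solving gives Q = 113 with buyers paying €80 and producers receiving €57.5 (the €22.5 wedge).
Revenue = t · Q = 22.5 · 113 = €2542.5.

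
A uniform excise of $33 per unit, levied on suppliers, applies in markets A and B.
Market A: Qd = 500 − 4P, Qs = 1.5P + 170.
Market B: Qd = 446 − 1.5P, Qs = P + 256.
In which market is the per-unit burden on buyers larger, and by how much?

Market A: pre-tax P* = $60, Q* = 260; post-tax Q = 224; per-unit burden on buyers = $9.
Market B: pre-tax P* = $76, Q* = 332; post-tax Q = 312.2; per-unit burden on buyers = $13.2.
Difference: $9 vs $13.2 → market B is larger by $4.2.

Market B, by $4.2.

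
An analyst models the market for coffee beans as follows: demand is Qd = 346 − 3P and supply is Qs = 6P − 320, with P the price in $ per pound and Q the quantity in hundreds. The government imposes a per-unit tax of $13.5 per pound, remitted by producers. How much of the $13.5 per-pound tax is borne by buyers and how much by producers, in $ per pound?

Before the tax: set 346 − 3P = 6P − 320 → P* = $74, Q* = 124.
With the tax collected from producers, supply shifts: Qs = 6(P − 13.5) − 320.
New equilibrium: buyers pay $83, producers receive $69.5, Q = 97. (Wedge: Pb − Ps = 13.5.)
Burden on buyers: $9; on producers: $4.5. (They sum to $13.5.)

Buyers bear $9 per pound; producers bear $4.5 per pound.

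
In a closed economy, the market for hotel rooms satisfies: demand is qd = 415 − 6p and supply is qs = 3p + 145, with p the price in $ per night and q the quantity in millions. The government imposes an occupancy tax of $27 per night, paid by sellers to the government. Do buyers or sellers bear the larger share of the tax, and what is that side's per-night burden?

Without the tax, 415 − 6p = 3p + 145 gives 9p = 270, so p* = $30 and q* = 235.
With the tax collected from sellers, supply shifts: qs = 3(p − 27) + 145.
Solving gives q = 181 with buyers paying $39 and sellers receiving $12 (the $27 wedge).
Per-night burden: buyers $9, sellers $18.
Sellers take the larger share because supply is less price-elastic here (demand slope 6 vs supply slope 3).
The less price-elastic side of the market bears the larger share of a per-unit tax.

Sellers bear the larger share: $18 per night.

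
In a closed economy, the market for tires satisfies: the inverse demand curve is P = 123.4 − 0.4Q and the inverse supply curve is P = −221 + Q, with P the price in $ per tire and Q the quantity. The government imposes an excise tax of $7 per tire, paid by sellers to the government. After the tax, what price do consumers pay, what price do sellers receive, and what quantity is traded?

Consumers pay $27; sellers receive $20; quantity = 241.

Rewrite in direct form: Qd = 308.5 − 2.5P and Qs = P + 221.
Before the tax: set 308.5 − 2.5P = P + 221 → P* = $25, Q* = 246.
With the tax collected from sellers, supply shifts: Qs = (P − 7) + 221.
New equilibrium: consumers pay $27, sellers receive $20, Q = 241. (Wedge: Pb − Ps = 7.)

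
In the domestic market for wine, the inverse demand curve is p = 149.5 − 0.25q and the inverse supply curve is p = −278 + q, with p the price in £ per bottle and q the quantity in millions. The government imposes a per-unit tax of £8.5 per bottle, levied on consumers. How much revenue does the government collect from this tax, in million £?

Tax revenue = £2849.2 million.

Inverting to q(p) form: qd = 598 − 4p; qs = p + 278.
Without the tax, 598 − 4p = p + 278 gives 5p = 320, so p* = £64 and q* = 342.
With the tax collected from consumers, demand (in seller-price terms) shifts: qd = 598 − 4(p + 8.5).
Solving gives q = 335.2 with consumers paying £65.7 and sellers receiving £57.2 (the £8.5 wedge).
Revenue = t · Q = 8.5 · 335.2 = £2849.2.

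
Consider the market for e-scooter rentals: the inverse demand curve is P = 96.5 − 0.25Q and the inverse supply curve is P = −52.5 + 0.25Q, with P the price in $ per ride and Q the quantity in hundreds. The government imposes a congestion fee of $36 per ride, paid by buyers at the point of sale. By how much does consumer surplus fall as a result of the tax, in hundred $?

Consumer surplus falls by $4716 hundred.

Inverting to Q(P) form: Qd = 386 − 4P; Qs = 4P + 210.
Before the tax: set 386 − 4P = 4P + 210 → P* = $22, Q* = 298.
With the tax collected from buyers, demand (in seller-price terms) shifts: Qd = 386 − 4(P + 36).
New equilibrium: buyers pay $40, suppliers receive $4, Q = 226. (Wedge: Pb − Ps = 36.)
ΔCS is the trapezoid between Q = 226 and Q = 298 of height $18: ½ · (298 + 226) · 18 = $4716.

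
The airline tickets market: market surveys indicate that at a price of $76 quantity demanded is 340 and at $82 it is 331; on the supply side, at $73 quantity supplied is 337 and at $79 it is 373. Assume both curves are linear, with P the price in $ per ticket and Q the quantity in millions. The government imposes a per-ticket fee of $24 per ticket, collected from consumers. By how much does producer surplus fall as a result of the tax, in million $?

Demand slope: (331 − 340)/(82 − 76) = -1.5, so Qd = 454 − 1.5P.
Supply slope: (373 − 337)/(79 − 73) = 6, so Qs = 6P − 101.
Before the tax: set 454 − 1.5P = 6P − 101 → P* = $74, Q* = 343.
With the tax collected from consumers, demand (in seller-price terms) shifts: Qd = 454 − 1.5(P + 24).
Solving gives Q = 314.2 with consumers paying $93.2 and sellers receiving $69.2 (the $24 wedge).
ΔPS is the trapezoid between Q = 314.2 and Q = 343 of height $4.8: ½ · (343 + 314.2) · 4.8 = $1577.28.

Producer surplus falls by $1577.28 million.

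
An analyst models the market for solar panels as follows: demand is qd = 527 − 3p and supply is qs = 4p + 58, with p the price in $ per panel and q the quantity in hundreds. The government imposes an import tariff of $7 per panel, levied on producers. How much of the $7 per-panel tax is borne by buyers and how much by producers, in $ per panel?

Buyers bear $4 per panel; producers bear $3 per panel.

Before the tax: set 527 − 3p = 4p + 58 → p* = $67, q* = 326.
With the tax collected from producers, supply shifts: qs = 4(p − 7) + 58.
New equilibrium: buyers pay $71, producers receive $64, q = 314. (Wedge: pb − ps = 7.)
Burden on buyers: $4; on producers: $3. (They sum to $7.)
The less price-elastic side of the market bears the larger share of a per-unit tax.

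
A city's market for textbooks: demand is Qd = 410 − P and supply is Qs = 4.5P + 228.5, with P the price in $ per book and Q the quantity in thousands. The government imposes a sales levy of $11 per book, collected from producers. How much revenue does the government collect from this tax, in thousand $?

Tax revenue = $4048 thousand.

Without the tax, 410 − P = 4.5P + 228.5 gives 5.5P = 181.5, so P* = $33 and Q* = 377.
With the tax collected from producers, supply shifts: Qs = 4.5(P − 11) + 228.5.
Solving gives Q = 368 with consumers paying $42 and producers receiving $31 (the $11 wedge).
Revenue = t · Q = 11 · 368 = $4048.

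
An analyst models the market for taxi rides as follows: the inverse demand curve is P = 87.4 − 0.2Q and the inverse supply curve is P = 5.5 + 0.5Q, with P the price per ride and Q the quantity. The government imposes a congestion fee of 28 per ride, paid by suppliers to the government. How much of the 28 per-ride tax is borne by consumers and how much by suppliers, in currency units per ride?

Rewrite in direct form: Qd = 437 − 5P and Qs = 2P − 11.
Without the tax, 437 − 5P = 2P − 11 gives 7P = 448, so P* = 64 and Q* = 117.
With the tax collected from suppliers, supply shifts: Qs = 2(P − 28) − 11.
New equilibrium: consumers pay 72, suppliers receive 44, Q = 77. (Wedge: Pb − Ps = 28.)
Burden on consumers: 8; on suppliers: 20. (They sum to 28.)

Consumers bear 8 per ride; suppliers bear 20 per ride.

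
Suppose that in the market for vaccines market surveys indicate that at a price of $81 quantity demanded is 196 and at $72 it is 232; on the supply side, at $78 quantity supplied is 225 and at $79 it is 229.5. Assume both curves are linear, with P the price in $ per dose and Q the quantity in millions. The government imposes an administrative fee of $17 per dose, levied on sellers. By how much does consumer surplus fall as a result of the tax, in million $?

Demand slope: (232 − 196)/(72 − 81) = -4, so Qd = 520 − 4P.
Supply slope: (229.5 − 225)/(79 − 78) = 4.5, so Qs = 4.5P − 126.
Before the tax: set 520 − 4P = 4.5P − 126 → P* = $76, Q* = 216.
With the tax collected from sellers, supply shifts: Qs = 4.5(P − 17) − 126.
New equilibrium: consumers pay $85, sellers receive $68, Q = 180. (Wedge: Pb − Ps = 17.)
ΔCS is the trapezoid between Q = 180 and Q = 216 of height $9: ½ · (216 + 180) · 9 = $1782.

Consumer surplus falls by $1782 million.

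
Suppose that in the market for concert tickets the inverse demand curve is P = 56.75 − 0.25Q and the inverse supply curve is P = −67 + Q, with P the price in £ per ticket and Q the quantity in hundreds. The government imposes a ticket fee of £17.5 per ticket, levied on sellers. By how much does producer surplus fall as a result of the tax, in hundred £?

Rewrite in direct form: Qd = 227 − 4P and Qs = P + 67.
Without the tax, 227 − 4P = P + 67 gives 5P = 160, so P* = £32 and Q* = 99.
With the tax collected from sellers, supply shifts: Qs = (P − 17.5) + 67.
Solving gives Q = 85 with buyers paying £35.5 and sellers receiving £18 (the £17.5 wedge).
ΔPS is the trapezoid between Q = 85 and Q = 99 of height £14: ½ · (99 + 85) · 14 = £1288.

Producer surplus falls by £1288 hundred.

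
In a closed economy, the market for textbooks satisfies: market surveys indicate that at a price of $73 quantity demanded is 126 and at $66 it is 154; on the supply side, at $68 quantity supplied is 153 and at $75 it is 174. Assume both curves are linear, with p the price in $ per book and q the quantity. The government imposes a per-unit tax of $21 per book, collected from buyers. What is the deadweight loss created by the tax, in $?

Deadweight loss = $378.

Demand slope: (154 − 126)/(66 − 73) = -4, so qd = 418 − 4p.
Supply slope: (174 − 153)/(75 − 68) = 3, so qs = 3p − 51.
Before the tax: set 418 − 4p = 3p − 51 → p* = $67, q* = 150.
With the tax collected from buyers, demand (in seller-price terms) shifts: qd = 418 − 4(p + 21).
Solving gives q = 114 with buyers paying $76 and suppliers receiving $55 (the $21 wedge).
Quantity falls by |ΔQ| = |150 − 114| = 36.
DWL = ½ · t · |ΔQ| = ½ · 21 · 36 = $378.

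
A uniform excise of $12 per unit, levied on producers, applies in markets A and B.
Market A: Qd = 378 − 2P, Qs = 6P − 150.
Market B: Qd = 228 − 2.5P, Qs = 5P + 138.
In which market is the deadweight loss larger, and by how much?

Market A: pre-tax P* = $66, Q* = 246; post-tax Q = 228; deadweight loss = $108.
Market B: pre-tax P* = $12, Q* = 198; post-tax Q = 178; deadweight loss = $120.
Difference: $108 vs $120 → market B is larger by $12.

Market B, by $12.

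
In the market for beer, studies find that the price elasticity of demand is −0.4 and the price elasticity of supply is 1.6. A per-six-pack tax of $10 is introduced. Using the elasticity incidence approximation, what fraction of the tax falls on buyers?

Incidence ratio: buyers' share ≈ εs / (εs + |εd|) = 1.6 / (1.6 + 0.4) = 0.8.
Supply is the more elastic side, so buyers bear the larger share.

Buyers' share ≈ 0.8.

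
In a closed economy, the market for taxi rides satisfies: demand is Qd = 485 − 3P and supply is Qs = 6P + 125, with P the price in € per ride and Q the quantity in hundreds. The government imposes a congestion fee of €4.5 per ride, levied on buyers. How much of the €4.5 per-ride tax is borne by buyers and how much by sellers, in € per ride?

Before the tax: set 485 − 3P = 6P + 125 → P* = €40, Q* = 365.
With the tax collected from buyers, demand (in seller-price terms) shifts: Qd = 485 − 3(P + 4.5).
New equilibrium: buyers pay €43, sellers receive €38.5, Q = 356. (Wedge: Pb − Ps = 4.5.)
Burden on buyers: €3; on sellers: €1.5. (They sum to €4.5.)
The less price-elastic side of the market bears the larger share of a per-unit tax.

Buyers bear €3 per ride; sellers bear €1.5 per ride.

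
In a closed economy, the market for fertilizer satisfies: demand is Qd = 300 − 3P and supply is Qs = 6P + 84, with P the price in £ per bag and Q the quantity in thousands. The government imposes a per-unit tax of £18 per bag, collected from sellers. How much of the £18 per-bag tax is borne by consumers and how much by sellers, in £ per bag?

Consumers bear £12 per bag; sellers bear £6 per bag.

Without the tax, 300 − 3P = 6P + 84 gives 9P = 216, so P* = £24 and Q* = 228.
With the tax collected from sellers, supply shifts: Qs = 6(P − 18) + 84.
New equilibrium: consumers pay £36, sellers receive £18, Q = 192. (Wedge: Pb − Ps = 18.)
Burden on consumers: £12; on sellers: £6. (They sum to £18.)
The less price-elastic side of the market bears the larger share of a per-unit tax.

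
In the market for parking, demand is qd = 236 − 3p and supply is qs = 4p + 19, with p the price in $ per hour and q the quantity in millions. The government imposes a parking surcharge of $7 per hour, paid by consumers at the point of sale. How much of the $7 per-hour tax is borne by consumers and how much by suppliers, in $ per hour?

Before the tax: set 236 − 3p = 4p + 19 → p* = $31, q* = 143.
With the tax collected from consumers, demand (in seller-price terms) shifts: qd = 236 − 3(p + 7).
New equilibrium: consumers pay $35, suppliers receive $28, q = 131. (Wedge: pb − ps = 7.)
Burden on consumers: $4; on suppliers: $3. (They sum to $7.)
The less price-elastic side of the market bears the larger share of a per-unit tax.

Consumers bear $4 per hour; suppliers bear $3 per hour.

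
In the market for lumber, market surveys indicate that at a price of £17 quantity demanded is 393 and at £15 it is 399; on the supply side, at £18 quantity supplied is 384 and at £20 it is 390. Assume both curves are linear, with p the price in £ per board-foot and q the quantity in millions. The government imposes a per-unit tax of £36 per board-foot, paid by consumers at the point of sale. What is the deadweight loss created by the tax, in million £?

Demand slope: (399 − 393)/(15 − 17) = -3, so qd = 444 − 3p.
Supply slope: (390 − 384)/(20 − 18) = 3, so qs = 3p + 330.
Without the tax, 444 − 3p = 3p + 330 gives 6p = 114, so p* = £19 and q* = 387.
With the tax collected from consumers, demand (in seller-price terms) shifts: qd = 444 − 3(p + 36).
Solving gives q = 333 with consumers paying £37 and sellers receiving £1 (the £36 wedge).
Quantity falls by |ΔQ| = |387 − 333| = 54.
DWL = ½ · t · |ΔQ| = ½ · 36 · 54 = £972.

Deadweight loss = £972 million.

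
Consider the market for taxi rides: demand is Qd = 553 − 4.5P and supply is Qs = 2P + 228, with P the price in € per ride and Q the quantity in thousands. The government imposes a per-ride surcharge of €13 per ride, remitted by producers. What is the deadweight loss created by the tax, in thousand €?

Deadweight loss = €117 thousand.

Before the tax: set 553 − 4.5P = 2P + 228 → P* = €50, Q* = 328.
With the tax collected from producers, supply shifts: Qs = 2(P − 13) + 228.
Solving gives Q = 310 with consumers paying €54 and producers receiving €41 (the €13 wedge).
Quantity falls by |ΔQ| = |328 − 310| = 18.
DWL = ½ · t · |ΔQ| = ½ · 13 · 18 = €117.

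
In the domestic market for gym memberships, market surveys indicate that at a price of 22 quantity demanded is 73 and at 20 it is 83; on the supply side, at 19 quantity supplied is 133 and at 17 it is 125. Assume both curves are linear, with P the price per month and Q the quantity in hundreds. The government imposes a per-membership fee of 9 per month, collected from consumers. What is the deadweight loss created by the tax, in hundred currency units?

Deadweight loss = 90 hundred.

Demand slope: (83 − 73)/(20 − 22) = -5, so Qd = 183 − 5P.
Supply slope: (125 − 133)/(17 − 19) = 4, so Qs = 4P + 57.
Without the tax, 183 − 5P = 4P + 57 gives 9P = 126, so P* = 14 and Q* = 113.
With the tax collected from consumers, demand (in seller-price terms) shifts: Qd = 183 − 5(P + 9).
New equilibrium: consumers pay 18, producers receive 9, Q = 93. (Wedge: Pb − Ps = 9.)
Quantity falls by |ΔQ| = |113 − 93| = 20.
DWL = ½ · t · |ΔQ| = ½ · 9 · 20 = 90.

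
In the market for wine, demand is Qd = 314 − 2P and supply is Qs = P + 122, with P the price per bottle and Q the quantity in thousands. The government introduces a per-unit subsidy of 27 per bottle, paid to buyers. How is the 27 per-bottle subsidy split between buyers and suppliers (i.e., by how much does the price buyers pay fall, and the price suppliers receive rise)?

Buyers gain 9 per bottle; suppliers gain 18 per bottle.

Before the subsidy: set 314 − 2P = P + 122 → P* = 64, Q* = 186.
With a per-unit subsidy paid to buyers, each effectively pays P − 27, so demand becomes Qd = 314 − 2(P − 27).
Solving gives Q = 204 with buyers paying 55 and suppliers receiving 82 (the 27 wedge).
Gain to buyers: 9; to suppliers: 18. (They sum to 27.)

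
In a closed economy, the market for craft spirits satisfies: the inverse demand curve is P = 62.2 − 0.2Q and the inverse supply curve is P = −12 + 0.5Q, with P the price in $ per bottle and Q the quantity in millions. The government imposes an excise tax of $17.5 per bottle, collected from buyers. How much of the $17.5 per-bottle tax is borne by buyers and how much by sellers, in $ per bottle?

Buyers bear $5 per bottle; sellers bear $12.5 per bottle.

Inverting to Q(P) form: Qd = 311 − 5P; Qs = 2P + 24.
Without the tax, 311 − 5P = 2P + 24 gives 7P = 287, so P* = $41 and Q* = 106.
With the tax collected from buyers, demand (in seller-price terms) shifts: Qd = 311 − 5(P + 17.5).
New equilibrium: buyers pay $46, sellers receive $28.5, Q = 81. (Wedge: Pb − Ps = 17.5.)
Burden on buyers: $5; on sellers: $12.5. (They sum to $17.5.)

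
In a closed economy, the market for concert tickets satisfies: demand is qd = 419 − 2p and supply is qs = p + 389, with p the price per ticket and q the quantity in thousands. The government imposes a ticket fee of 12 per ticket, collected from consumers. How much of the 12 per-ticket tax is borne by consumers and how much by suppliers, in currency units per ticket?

Consumers bear 4 per ticket; suppliers bear 8 per ticket.

Before the tax: set 419 − 2p = p + 389 → p* = 10, q* = 399.
With the tax collected from consumers, demand (in seller-price terms) shifts: qd = 419 − 2(p + 12).
New equilibrium: consumers pay 14, suppliers receive 2, q = 391. (Wedge: pb − ps = 12.)
Burden on consumers: 4; on suppliers: 8. (They sum to 12.)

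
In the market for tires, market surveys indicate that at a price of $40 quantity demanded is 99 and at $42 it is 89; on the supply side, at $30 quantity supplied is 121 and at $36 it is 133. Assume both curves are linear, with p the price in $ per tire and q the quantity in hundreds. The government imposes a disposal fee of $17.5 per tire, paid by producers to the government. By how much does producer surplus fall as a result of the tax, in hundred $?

Producer surplus falls by $1456.25 hundred.

Demand slope: (89 − 99)/(42 − 40) = -5, so qd = 299 − 5p.
Supply slope: (133 − 121)/(36 − 30) = 2, so qs = 2p + 61.
Without the tax, 299 − 5p = 2p + 61 gives 7p = 238, so p* = $34 and q* = 129.
With the tax collected from producers, supply shifts: qs = 2(p − 17.5) + 61.
New equilibrium: buyers pay $39, producers receive $21.5, q = 104. (Wedge: pb − ps = 17.5.)
ΔPS is the trapezoid between Q = 104 and Q = 129 of height $12.5: ½ · (129 + 104) · 12.5 = $1456.25.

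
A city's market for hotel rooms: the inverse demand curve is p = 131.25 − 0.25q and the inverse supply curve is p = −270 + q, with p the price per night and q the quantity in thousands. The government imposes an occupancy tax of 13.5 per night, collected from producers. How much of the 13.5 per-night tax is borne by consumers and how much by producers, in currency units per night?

Rewrite in direct form: qd = 525 − 4p and qs = p + 270.
Without the tax, 525 − 4p = p + 270 gives 5p = 255, so p* = 51 and q* = 321.
With the tax collected from producers, supply shifts: qs = (p − 13.5) + 270.
Solving gives q = 310.2 with consumers paying 53.7 and producers receiving 40.2 (the 13.5 wedge).
Burden on consumers: 2.7; on producers: 10.8. (They sum to 13.5.)

Consumers bear 2.7 per night; producers bear 10.8 per night.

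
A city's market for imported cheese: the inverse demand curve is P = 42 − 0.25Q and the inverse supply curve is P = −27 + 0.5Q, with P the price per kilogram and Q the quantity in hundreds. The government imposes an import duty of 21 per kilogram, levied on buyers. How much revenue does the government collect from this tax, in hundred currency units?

Tax revenue = 1344 hundred.

Rewrite in direct form: Qd = 168 − 4P and Qs = 2P + 54.
Before the tax: set 168 − 4P = 2P + 54 → P* = 19, Q* = 92.
With the tax collected from buyers, demand (in seller-price terms) shifts: Qd = 168 − 4(P + 21).
New equilibrium: buyers pay 26, producers receive 5, Q = 64. (Wedge: Pb − Ps = 21.)
Revenue = t · Q = 21 · 64 = 1344.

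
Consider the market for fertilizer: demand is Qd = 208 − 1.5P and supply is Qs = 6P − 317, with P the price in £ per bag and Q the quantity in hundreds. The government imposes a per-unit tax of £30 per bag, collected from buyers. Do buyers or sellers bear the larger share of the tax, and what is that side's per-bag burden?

Before the tax: set 208 − 1.5P = 6P − 317 → P* = £70, Q* = 103.
With the tax collected from buyers, demand (in seller-price terms) shifts: Qd = 208 − 1.5(P + 30).
New equilibrium: buyers pay £94, sellers receive £64, Q = 67. (Wedge: Pb − Ps = 30.)
Per-bag burden: buyers £24, sellers £6.
Buyers take the larger share because demand is less price-elastic here (demand slope 1.5 vs supply slope 6).
The less price-elastic side of the market bears the larger share of a per-unit tax.

Buyers bear the larger share: £24 per bag.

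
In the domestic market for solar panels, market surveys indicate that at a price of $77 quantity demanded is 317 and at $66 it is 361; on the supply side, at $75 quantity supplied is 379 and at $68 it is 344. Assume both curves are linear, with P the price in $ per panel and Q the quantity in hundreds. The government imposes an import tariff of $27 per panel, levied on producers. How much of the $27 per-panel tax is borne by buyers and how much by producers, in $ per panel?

Buyers bear $15 per panel; producers bear $12 per panel.

Demand slope: (361 − 317)/(66 − 77) = -4, so Qd = 625 − 4P.
Supply slope: (344 − 379)/(68 − 75) = 5, so Qs = 5P + 4.
Before the tax: set 625 − 4P = 5P + 4 → P* = $69, Q* = 349.
With the tax collected from producers, supply shifts: Qs = 5(P − 27) + 4.
New equilibrium: buyers pay $84, producers receive $57, Q = 289. (Wedge: Pb − Ps = 27.)
Burden on buyers: $15; on producers: $12. (They sum to $27.)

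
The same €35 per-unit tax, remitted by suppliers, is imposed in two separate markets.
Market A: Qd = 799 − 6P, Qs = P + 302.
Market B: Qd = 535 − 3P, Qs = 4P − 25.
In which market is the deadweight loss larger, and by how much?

Market A: pre-tax P* = €71, Q* = 373; post-tax Q = 343; deadweight loss = €525.
Market B: pre-tax P* = €80, Q* = 295; post-tax Q = 235; deadweight loss = €1050.
Difference: €525 vs €1050 → market B is larger by €525.

Market B, by €525.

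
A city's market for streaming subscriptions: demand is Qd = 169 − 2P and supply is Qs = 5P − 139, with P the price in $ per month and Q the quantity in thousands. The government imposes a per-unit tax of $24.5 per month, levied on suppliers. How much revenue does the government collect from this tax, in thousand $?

Tax revenue = $1127 thousand.

Before the tax: set 169 − 2P = 5P − 139 → P* = $44, Q* = 81.
With the tax collected from suppliers, supply shifts: Qs = 5(P − 24.5) − 139.
Solving gives Q = 46 with buyers paying $61.5 and suppliers receiving $37 (the $24.5 wedge).
Revenue = t · Q = 24.5 · 46 = $1127.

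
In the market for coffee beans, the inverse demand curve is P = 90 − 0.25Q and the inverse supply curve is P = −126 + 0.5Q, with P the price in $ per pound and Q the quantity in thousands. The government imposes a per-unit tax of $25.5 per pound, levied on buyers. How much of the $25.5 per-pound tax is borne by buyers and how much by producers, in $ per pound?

Rewrite in direct form: Qd = 360 − 4P and Qs = 2P + 252.
Before the tax: set 360 − 4P = 2P + 252 → P* = $18, Q* = 288.
With the tax collected from buyers, demand (in seller-price terms) shifts: Qd = 360 − 4(P + 25.5).
Solving gives Q = 254 with buyers paying $26.5 and producers receiving $1 (the $25.5 wedge).
Burden on buyers: $8.5; on producers: $17. (They sum to $25.5.)

Buyers bear $8.5 per pound; producers bear $17 per pound.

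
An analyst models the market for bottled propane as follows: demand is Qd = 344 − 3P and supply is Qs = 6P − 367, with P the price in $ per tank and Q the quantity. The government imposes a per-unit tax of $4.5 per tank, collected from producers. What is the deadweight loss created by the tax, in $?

Deadweight loss = $20.25.

Without the tax, 344 − 3P = 6P − 367 gives 9P = 711, so P* = $79 and Q* = 107.
With the tax collected from producers, supply shifts: Qs = 6(P − 4.5) − 367.
Solving gives Q = 98 with consumers paying $82 and producers receiving $77.5 (the $4.5 wedge).
Quantity falls by |ΔQ| = |107 − 98| = 9.
DWL = ½ · t · |ΔQ| = ½ · 4.5 · 9 = $20.25.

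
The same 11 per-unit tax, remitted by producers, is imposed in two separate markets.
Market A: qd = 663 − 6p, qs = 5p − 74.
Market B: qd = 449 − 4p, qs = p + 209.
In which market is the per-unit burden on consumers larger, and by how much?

Market A: pre-tax p* = 67, q* = 261; post-tax q = 231; per-unit burden on consumers = 5.
Market B: pre-tax p* = 48, q* = 257; post-tax q = 248.2; per-unit burden on consumers = 2.2.
Difference: 5 vs 2.2 → market A is larger by 2.8.

Market A, by 2.8.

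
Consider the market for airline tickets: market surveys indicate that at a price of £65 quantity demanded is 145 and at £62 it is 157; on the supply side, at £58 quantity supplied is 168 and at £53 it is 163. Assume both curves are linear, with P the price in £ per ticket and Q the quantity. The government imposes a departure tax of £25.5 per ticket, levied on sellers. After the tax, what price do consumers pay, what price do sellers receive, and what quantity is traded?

Consumers pay £64.1; sellers receive £38.6; quantity = 148.6.

Demand slope: (157 − 145)/(62 − 65) = -4, so Qd = 405 − 4P.
Supply slope: (163 − 168)/(53 − 58) = 1, so Qs = P + 110.
Before the tax: set 405 − 4P = P + 110 → P* = £59, Q* = 169.
With the tax collected from sellers, supply shifts: Qs = (P − 25.5) + 110.
Solving gives Q = 148.6 with consumers paying £64.1 and sellers receiving £38.6 (the £25.5 wedge).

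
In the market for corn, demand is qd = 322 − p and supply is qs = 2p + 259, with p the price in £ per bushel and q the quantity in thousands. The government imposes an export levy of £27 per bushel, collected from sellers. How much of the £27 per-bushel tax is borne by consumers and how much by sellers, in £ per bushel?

Without the tax, 322 − p = 2p + 259 gives 3p = 63, so p* = £21 and q* = 301.
With the tax collected from sellers, supply shifts: qs = 2(p − 27) + 259.
New equilibrium: consumers pay £39, sellers receive £12, q = 283. (Wedge: pb − ps = 27.)
Burden on consumers: £18; on sellers: £9. (They sum to £27.)
The less price-elastic side of the market bears the larger share of a per-unit tax.

Consumers bear £18 per bushel; sellers bear £9 per bushel.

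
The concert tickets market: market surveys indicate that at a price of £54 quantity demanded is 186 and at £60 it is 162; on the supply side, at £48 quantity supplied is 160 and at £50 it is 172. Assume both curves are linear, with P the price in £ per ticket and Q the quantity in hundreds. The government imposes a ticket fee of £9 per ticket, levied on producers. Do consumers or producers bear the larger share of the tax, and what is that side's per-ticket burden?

Consumers bear the larger share: £5.4 per ticket.

Demand slope: (162 − 186)/(60 − 54) = -4, so Qd = 402 − 4P.
Supply slope: (172 − 160)/(50 − 48) = 6, so Qs = 6P − 128.
Without the tax, 402 − 4P = 6P − 128 gives 10P = 530, so P* = £53 and Q* = 190.
With the tax collected from producers, supply shifts: Qs = 6(P − 9) − 128.
New equilibrium: consumers pay £58.4, producers receive £49.4, Q = 168.4. (Wedge: Pb − Ps = 9.)
Per-ticket burden: consumers £5.4, producers £3.6.
Consumers take the larger share because demand is less price-elastic here (demand slope 4 vs supply slope 6).
The less price-elastic side of the market bears the larger share of a per-unit tax.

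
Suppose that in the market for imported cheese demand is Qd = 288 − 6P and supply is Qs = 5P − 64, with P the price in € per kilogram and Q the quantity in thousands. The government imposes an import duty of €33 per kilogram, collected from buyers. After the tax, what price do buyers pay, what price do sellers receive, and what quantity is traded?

Without the tax, 288 − 6P = 5P − 64 gives 11P = 352, so P* = €32 and Q* = 96.
With the tax collected from buyers, demand (in seller-price terms) shifts: Qd = 288 − 6(P + 33).
Solving gives Q = 6 with buyers paying €47 and sellers receiving €14 (the €33 wedge).

Buyers pay €47; sellers receive €14; quantity = 6.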